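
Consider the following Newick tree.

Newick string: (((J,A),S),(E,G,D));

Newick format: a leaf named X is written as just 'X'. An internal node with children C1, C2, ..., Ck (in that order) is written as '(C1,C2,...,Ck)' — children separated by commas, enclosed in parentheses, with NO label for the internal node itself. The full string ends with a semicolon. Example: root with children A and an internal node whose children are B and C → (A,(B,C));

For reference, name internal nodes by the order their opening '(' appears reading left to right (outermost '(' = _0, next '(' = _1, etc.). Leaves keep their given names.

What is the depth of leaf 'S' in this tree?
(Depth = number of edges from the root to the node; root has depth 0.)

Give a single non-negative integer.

Answer: 2

Derivation:
Newick: (((J,A),S),(E,G,D));
Naming internals by '(' encounter order: outermost '(' = _0, next = _1, ...
Query node: S
Path from root: _0 -> _1 -> S
Depth of S: 2 (number of edges from root)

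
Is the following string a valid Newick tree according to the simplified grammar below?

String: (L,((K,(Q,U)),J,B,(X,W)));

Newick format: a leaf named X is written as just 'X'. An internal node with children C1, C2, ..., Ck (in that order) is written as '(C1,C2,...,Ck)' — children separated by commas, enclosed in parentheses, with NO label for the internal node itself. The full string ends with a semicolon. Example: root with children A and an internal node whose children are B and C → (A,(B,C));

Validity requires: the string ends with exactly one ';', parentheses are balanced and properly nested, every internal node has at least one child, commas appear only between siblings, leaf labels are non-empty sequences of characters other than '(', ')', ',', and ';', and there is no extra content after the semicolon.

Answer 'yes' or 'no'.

Input: (L,((K,(Q,U)),J,B,(X,W)));
Paren balance: 5 '(' vs 5 ')' OK
Ends with single ';': True
Full parse: OK
Valid: True

Answer: yes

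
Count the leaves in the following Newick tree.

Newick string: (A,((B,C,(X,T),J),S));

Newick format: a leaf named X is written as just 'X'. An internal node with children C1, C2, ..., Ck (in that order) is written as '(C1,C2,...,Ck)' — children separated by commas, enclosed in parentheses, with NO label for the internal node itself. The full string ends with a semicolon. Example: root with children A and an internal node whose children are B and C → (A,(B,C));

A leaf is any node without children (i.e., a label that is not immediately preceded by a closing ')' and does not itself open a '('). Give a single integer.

Newick: (A,((B,C,(X,T),J),S));
Scan left-to-right; a leaf is any maximal label run not followed by '(':
  pos 1: leaf 'A' → count = 1
  pos 5: leaf 'B' → count = 2
  pos 7: leaf 'C' → count = 3
  pos 10: leaf 'X' → count = 4
  pos 12: leaf 'T' → count = 5
  pos 15: leaf 'J' → count = 6
  pos 18: leaf 'S' → count = 7
Total leaves: 7

Answer: 7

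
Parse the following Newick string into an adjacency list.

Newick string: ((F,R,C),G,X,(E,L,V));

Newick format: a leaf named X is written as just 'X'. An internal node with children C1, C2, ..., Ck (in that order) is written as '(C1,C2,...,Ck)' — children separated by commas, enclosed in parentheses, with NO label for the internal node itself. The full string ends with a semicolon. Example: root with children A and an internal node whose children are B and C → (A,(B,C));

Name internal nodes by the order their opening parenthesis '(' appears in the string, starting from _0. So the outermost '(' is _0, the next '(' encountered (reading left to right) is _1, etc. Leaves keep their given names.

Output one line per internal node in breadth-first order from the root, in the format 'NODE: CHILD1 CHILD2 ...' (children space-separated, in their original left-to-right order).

Input: ((F,R,C),G,X,(E,L,V));
Scanning left-to-right, naming '(' by encounter order:
  pos 0: '(' -> open internal node _0 (depth 1)
  pos 1: '(' -> open internal node _1 (depth 2)
  pos 7: ')' -> close internal node _1 (now at depth 1)
  pos 13: '(' -> open internal node _2 (depth 2)
  pos 19: ')' -> close internal node _2 (now at depth 1)
  pos 20: ')' -> close internal node _0 (now at depth 0)
Total internal nodes: 3
BFS adjacency from root:
  _0: _1 G X _2
  _1: F R C
  _2: E L V

Answer: _0: _1 G X _2
_1: F R C
_2: E L V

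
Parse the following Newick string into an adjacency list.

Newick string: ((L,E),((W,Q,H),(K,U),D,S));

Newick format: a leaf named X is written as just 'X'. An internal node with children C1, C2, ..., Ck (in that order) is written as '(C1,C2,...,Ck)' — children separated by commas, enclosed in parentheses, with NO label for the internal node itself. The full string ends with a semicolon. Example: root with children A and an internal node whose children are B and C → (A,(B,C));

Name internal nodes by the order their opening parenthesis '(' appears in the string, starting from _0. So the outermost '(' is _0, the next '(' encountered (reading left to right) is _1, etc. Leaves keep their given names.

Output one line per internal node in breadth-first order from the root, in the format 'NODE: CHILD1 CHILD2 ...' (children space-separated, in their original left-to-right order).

Input: ((L,E),((W,Q,H),(K,U),D,S));
Scanning left-to-right, naming '(' by encounter order:
  pos 0: '(' -> open internal node _0 (depth 1)
  pos 1: '(' -> open internal node _1 (depth 2)
  pos 5: ')' -> close internal node _1 (now at depth 1)
  pos 7: '(' -> open internal node _2 (depth 2)
  pos 8: '(' -> open internal node _3 (depth 3)
  pos 14: ')' -> close internal node _3 (now at depth 2)
  pos 16: '(' -> open internal node _4 (depth 3)
  pos 20: ')' -> close internal node _4 (now at depth 2)
  pos 25: ')' -> close internal node _2 (now at depth 1)
  pos 26: ')' -> close internal node _0 (now at depth 0)
Total internal nodes: 5
BFS adjacency from root:
  _0: _1 _2
  _1: L E
  _2: _3 _4 D S
  _3: W Q H
  _4: K U

Answer: _0: _1 _2
_1: L E
_2: _3 _4 D S
_3: W Q H
_4: K U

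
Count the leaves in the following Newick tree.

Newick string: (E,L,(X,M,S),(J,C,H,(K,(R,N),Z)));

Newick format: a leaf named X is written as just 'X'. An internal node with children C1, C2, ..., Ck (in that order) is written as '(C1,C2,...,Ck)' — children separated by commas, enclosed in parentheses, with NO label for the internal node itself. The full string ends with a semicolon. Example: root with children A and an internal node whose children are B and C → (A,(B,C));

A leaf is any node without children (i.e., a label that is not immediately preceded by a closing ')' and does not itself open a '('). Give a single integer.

Answer: 12

Derivation:
Newick: (E,L,(X,M,S),(J,C,H,(K,(R,N),Z)));
Scan left-to-right; a leaf is any maximal label run not followed by '(':
  pos 1: leaf 'E' → count = 1
  pos 3: leaf 'L' → count = 2
  pos 6: leaf 'X' → count = 3
  pos 8: leaf 'M' → count = 4
  pos 10: leaf 'S' → count = 5
  pos 14: leaf 'J' → count = 6
  pos 16: leaf 'C' → count = 7
  pos 18: leaf 'H' → count = 8
  pos 21: leaf 'K' → count = 9
  pos 24: leaf 'R' → count = 10
  pos 26: leaf 'N' → count = 11
  pos 29: leaf 'Z' → count = 12
Total leaves: 12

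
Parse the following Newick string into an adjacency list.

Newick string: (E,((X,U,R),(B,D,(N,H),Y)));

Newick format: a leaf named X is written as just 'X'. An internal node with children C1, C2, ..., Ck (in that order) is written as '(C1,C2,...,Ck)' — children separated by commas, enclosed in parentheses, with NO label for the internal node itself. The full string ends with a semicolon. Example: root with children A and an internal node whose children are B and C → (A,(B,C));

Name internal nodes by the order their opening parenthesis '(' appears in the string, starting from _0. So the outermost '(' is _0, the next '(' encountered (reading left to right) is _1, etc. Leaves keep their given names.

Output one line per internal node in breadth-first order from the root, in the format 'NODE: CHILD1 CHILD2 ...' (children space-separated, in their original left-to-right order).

Input: (E,((X,U,R),(B,D,(N,H),Y)));
Scanning left-to-right, naming '(' by encounter order:
  pos 0: '(' -> open internal node _0 (depth 1)
  pos 3: '(' -> open internal node _1 (depth 2)
  pos 4: '(' -> open internal node _2 (depth 3)
  pos 10: ')' -> close internal node _2 (now at depth 2)
  pos 12: '(' -> open internal node _3 (depth 3)
  pos 17: '(' -> open internal node _4 (depth 4)
  pos 21: ')' -> close internal node _4 (now at depth 3)
  pos 24: ')' -> close internal node _3 (now at depth 2)
  pos 25: ')' -> close internal node _1 (now at depth 1)
  pos 26: ')' -> close internal node _0 (now at depth 0)
Total internal nodes: 5
BFS adjacency from root:
  _0: E _1
  _1: _2 _3
  _2: X U R
  _3: B D _4 Y
  _4: N H

Answer: _0: E _1
_1: _2 _3
_2: X U R
_3: B D _4 Y
_4: N H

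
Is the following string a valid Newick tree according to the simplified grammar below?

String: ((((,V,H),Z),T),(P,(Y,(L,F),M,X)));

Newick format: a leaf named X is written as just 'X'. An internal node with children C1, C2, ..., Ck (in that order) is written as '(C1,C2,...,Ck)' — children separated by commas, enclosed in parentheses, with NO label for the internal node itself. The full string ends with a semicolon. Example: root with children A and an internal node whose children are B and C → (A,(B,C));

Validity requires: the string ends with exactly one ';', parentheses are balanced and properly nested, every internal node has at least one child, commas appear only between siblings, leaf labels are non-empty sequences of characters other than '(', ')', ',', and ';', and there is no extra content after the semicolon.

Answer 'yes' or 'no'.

Answer: no

Derivation:
Input: ((((,V,H),Z),T),(P,(Y,(L,F),M,X)));
Paren balance: 7 '(' vs 7 ')' OK
Ends with single ';': True
Full parse: FAILS (empty leaf label at pos 4)
Valid: False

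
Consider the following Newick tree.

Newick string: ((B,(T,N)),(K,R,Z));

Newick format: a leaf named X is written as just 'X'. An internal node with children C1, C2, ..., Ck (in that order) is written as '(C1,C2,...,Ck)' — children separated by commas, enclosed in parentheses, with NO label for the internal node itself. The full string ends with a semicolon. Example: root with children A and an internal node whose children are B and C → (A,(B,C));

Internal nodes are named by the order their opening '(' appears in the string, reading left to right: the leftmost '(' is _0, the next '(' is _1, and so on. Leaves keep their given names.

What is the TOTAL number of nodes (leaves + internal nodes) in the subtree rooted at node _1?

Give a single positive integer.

Answer: 5

Derivation:
Newick: ((B,(T,N)),(K,R,Z));
Locate _1: it is the '(' at position 1 (the 2nd '(' reading left to right).
Query: subtree rooted at _1
_1: subtree_size = 1 + 4
  B: subtree_size = 1 + 0
  _2: subtree_size = 1 + 2
    T: subtree_size = 1 + 0
    N: subtree_size = 1 + 0
Total subtree size of _1: 5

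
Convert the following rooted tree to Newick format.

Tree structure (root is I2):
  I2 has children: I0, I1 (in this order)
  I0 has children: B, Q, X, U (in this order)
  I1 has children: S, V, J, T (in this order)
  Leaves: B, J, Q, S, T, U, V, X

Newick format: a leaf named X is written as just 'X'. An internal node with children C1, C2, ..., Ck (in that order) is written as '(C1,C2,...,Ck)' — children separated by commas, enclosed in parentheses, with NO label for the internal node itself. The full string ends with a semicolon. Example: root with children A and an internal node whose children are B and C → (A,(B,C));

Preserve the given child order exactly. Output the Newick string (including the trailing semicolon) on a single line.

Answer: ((B,Q,X,U),(S,V,J,T));

Derivation:
internal I2 with children ['I0', 'I1']
  internal I0 with children ['B', 'Q', 'X', 'U']
    leaf 'B' → 'B'
    leaf 'Q' → 'Q'
    leaf 'X' → 'X'
    leaf 'U' → 'U'
  → '(B,Q,X,U)'
  internal I1 with children ['S', 'V', 'J', 'T']
    leaf 'S' → 'S'
    leaf 'V' → 'V'
    leaf 'J' → 'J'
    leaf 'T' → 'T'
  → '(S,V,J,T)'
→ '((B,Q,X,U),(S,V,J,T))'
Final: ((B,Q,X,U),(S,V,J,T));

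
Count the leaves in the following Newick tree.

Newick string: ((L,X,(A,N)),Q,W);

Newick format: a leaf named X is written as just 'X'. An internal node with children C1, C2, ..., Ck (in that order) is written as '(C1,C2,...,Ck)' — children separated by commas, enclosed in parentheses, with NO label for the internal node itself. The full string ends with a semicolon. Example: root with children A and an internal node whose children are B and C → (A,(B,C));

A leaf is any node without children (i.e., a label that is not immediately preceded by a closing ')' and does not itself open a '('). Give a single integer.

Answer: 6

Derivation:
Newick: ((L,X,(A,N)),Q,W);
Scan left-to-right; a leaf is any maximal label run not followed by '(':
  pos 2: leaf 'L' → count = 1
  pos 4: leaf 'X' → count = 2
  pos 7: leaf 'A' → count = 3
  pos 9: leaf 'N' → count = 4
  pos 13: leaf 'Q' → count = 5
  pos 15: leaf 'W' → count = 6
Total leaves: 6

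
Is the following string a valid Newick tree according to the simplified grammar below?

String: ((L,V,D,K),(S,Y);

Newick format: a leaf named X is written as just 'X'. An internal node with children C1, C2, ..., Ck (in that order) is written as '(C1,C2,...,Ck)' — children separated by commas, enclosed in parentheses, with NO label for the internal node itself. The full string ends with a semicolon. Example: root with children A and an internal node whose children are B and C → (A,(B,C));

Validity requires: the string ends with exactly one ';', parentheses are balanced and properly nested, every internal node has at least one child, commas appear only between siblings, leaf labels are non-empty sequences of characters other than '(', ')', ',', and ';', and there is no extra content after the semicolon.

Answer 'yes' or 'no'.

Answer: no

Derivation:
Input: ((L,V,D,K),(S,Y);
Paren balance: 3 '(' vs 2 ')' MISMATCH
Ends with single ';': True
Full parse: FAILS (expected , or ) at pos 16)
Valid: False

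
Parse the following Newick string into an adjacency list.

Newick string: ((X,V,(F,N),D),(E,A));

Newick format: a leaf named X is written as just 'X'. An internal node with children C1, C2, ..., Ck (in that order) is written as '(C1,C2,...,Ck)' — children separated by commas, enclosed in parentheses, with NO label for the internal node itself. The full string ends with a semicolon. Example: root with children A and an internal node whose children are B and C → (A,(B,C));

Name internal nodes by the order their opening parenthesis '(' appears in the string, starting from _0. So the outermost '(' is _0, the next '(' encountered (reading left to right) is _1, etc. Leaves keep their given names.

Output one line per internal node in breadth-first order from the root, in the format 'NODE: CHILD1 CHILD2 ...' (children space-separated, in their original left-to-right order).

Answer: _0: _1 _3
_1: X V _2 D
_3: E A
_2: F N

Derivation:
Input: ((X,V,(F,N),D),(E,A));
Scanning left-to-right, naming '(' by encounter order:
  pos 0: '(' -> open internal node _0 (depth 1)
  pos 1: '(' -> open internal node _1 (depth 2)
  pos 6: '(' -> open internal node _2 (depth 3)
  pos 10: ')' -> close internal node _2 (now at depth 2)
  pos 13: ')' -> close internal node _1 (now at depth 1)
  pos 15: '(' -> open internal node _3 (depth 2)
  pos 19: ')' -> close internal node _3 (now at depth 1)
  pos 20: ')' -> close internal node _0 (now at depth 0)
Total internal nodes: 4
BFS adjacency from root:
  _0: _1 _3
  _1: X V _2 D
  _3: E A
  _2: F N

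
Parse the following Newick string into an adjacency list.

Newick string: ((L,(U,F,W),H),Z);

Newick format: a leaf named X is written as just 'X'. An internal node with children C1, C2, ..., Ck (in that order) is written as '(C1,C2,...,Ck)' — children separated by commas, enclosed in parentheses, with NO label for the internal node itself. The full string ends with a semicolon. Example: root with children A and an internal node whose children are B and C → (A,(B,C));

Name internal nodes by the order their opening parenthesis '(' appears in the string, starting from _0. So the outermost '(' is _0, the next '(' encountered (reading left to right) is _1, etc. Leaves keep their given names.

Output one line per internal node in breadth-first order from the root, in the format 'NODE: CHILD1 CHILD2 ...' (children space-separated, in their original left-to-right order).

Input: ((L,(U,F,W),H),Z);
Scanning left-to-right, naming '(' by encounter order:
  pos 0: '(' -> open internal node _0 (depth 1)
  pos 1: '(' -> open internal node _1 (depth 2)
  pos 4: '(' -> open internal node _2 (depth 3)
  pos 10: ')' -> close internal node _2 (now at depth 2)
  pos 13: ')' -> close internal node _1 (now at depth 1)
  pos 16: ')' -> close internal node _0 (now at depth 0)
Total internal nodes: 3
BFS adjacency from root:
  _0: _1 Z
  _1: L _2 H
  _2: U F W

Answer: _0: _1 Z
_1: L _2 H
_2: U F W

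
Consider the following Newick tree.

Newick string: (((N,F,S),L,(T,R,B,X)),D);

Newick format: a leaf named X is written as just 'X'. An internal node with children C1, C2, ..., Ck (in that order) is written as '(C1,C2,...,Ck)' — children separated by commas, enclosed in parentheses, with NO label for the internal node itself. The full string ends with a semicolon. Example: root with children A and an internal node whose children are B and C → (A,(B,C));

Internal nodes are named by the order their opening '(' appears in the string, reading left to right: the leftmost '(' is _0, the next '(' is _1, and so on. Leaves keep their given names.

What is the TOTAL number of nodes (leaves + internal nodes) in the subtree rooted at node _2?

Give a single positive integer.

Newick: (((N,F,S),L,(T,R,B,X)),D);
Locate _2: it is the '(' at position 2 (the 3rd '(' reading left to right).
Query: subtree rooted at _2
_2: subtree_size = 1 + 3
  N: subtree_size = 1 + 0
  F: subtree_size = 1 + 0
  S: subtree_size = 1 + 0
Total subtree size of _2: 4

Answer: 4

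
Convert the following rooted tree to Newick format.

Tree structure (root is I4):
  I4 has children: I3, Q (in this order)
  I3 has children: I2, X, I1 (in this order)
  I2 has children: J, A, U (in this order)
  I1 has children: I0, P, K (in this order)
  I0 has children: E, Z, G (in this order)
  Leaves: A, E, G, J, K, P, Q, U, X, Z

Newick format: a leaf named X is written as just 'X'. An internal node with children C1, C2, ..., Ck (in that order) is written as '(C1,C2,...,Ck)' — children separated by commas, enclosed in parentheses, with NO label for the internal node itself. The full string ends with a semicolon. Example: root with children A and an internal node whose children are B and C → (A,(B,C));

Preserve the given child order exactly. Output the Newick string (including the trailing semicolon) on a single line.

Answer: (((J,A,U),X,((E,Z,G),P,K)),Q);

Derivation:
internal I4 with children ['I3', 'Q']
  internal I3 with children ['I2', 'X', 'I1']
    internal I2 with children ['J', 'A', 'U']
      leaf 'J' → 'J'
      leaf 'A' → 'A'
      leaf 'U' → 'U'
    → '(J,A,U)'
    leaf 'X' → 'X'
    internal I1 with children ['I0', 'P', 'K']
      internal I0 with children ['E', 'Z', 'G']
        leaf 'E' → 'E'
        leaf 'Z' → 'Z'
        leaf 'G' → 'G'
      → '(E,Z,G)'
      leaf 'P' → 'P'
      leaf 'K' → 'K'
    → '((E,Z,G),P,K)'
  → '((J,A,U),X,((E,Z,G),P,K))'
  leaf 'Q' → 'Q'
→ '(((J,A,U),X,((E,Z,G),P,K)),Q)'
Final: (((J,A,U),X,((E,Z,G),P,K)),Q);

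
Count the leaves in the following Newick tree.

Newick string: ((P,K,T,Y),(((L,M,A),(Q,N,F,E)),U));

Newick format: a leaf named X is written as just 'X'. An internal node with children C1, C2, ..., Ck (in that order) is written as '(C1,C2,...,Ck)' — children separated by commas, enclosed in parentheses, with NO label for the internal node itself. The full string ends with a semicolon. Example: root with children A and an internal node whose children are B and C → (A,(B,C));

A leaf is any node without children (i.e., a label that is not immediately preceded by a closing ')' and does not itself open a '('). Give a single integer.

Answer: 12

Derivation:
Newick: ((P,K,T,Y),(((L,M,A),(Q,N,F,E)),U));
Scan left-to-right; a leaf is any maximal label run not followed by '(':
  pos 2: leaf 'P' → count = 1
  pos 4: leaf 'K' → count = 2
  pos 6: leaf 'T' → count = 3
  pos 8: leaf 'Y' → count = 4
  pos 14: leaf 'L' → count = 5
  pos 16: leaf 'M' → count = 6
  pos 18: leaf 'A' → count = 7
  pos 22: leaf 'Q' → count = 8
  pos 24: leaf 'N' → count = 9
  pos 26: leaf 'F' → count = 10
  pos 28: leaf 'E' → count = 11
  pos 32: leaf 'U' → count = 12
Total leaves: 12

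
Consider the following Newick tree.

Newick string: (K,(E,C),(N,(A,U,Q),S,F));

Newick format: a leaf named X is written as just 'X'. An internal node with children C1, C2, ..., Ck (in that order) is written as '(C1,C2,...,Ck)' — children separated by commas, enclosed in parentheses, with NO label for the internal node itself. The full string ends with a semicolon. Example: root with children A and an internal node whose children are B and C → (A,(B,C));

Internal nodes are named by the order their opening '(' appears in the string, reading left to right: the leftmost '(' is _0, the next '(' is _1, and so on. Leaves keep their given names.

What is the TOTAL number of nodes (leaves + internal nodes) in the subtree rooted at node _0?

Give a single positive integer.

Answer: 13

Derivation:
Newick: (K,(E,C),(N,(A,U,Q),S,F));
Locate _0: it is the '(' at position 0 (the 1st '(' reading left to right).
Query: subtree rooted at _0
_0: subtree_size = 1 + 12
  K: subtree_size = 1 + 0
  _1: subtree_size = 1 + 2
    E: subtree_size = 1 + 0
    C: subtree_size = 1 + 0
  _2: subtree_size = 1 + 7
    N: subtree_size = 1 + 0
    _3: subtree_size = 1 + 3
      A: subtree_size = 1 + 0
      U: subtree_size = 1 + 0
      Q: subtree_size = 1 + 0
    S: subtree_size = 1 + 0
    F: subtree_size = 1 + 0
Total subtree size of _0: 13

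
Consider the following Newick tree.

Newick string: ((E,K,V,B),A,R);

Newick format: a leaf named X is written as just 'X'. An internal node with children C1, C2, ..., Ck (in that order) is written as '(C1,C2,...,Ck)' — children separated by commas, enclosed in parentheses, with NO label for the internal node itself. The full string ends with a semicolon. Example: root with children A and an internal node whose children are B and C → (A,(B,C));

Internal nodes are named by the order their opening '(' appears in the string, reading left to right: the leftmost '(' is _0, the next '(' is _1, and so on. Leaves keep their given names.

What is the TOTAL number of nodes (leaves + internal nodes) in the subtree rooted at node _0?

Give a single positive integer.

Answer: 8

Derivation:
Newick: ((E,K,V,B),A,R);
Locate _0: it is the '(' at position 0 (the 1st '(' reading left to right).
Query: subtree rooted at _0
_0: subtree_size = 1 + 7
  _1: subtree_size = 1 + 4
    E: subtree_size = 1 + 0
    K: subtree_size = 1 + 0
    V: subtree_size = 1 + 0
    B: subtree_size = 1 + 0
  A: subtree_size = 1 + 0
  R: subtree_size = 1 + 0
Total subtree size of _0: 8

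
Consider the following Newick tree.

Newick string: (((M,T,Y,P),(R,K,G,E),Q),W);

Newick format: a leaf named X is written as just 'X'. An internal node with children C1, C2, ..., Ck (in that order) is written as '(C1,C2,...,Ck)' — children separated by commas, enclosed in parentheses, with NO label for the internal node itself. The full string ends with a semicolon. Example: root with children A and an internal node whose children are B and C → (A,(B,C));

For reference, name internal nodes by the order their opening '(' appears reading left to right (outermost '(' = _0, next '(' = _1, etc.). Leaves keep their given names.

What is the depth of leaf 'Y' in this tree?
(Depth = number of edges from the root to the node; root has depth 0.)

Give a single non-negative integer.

Answer: 3

Derivation:
Newick: (((M,T,Y,P),(R,K,G,E),Q),W);
Naming internals by '(' encounter order: outermost '(' = _0, next = _1, ...
Query node: Y
Path from root: _0 -> _1 -> _2 -> Y
Depth of Y: 3 (number of edges from root)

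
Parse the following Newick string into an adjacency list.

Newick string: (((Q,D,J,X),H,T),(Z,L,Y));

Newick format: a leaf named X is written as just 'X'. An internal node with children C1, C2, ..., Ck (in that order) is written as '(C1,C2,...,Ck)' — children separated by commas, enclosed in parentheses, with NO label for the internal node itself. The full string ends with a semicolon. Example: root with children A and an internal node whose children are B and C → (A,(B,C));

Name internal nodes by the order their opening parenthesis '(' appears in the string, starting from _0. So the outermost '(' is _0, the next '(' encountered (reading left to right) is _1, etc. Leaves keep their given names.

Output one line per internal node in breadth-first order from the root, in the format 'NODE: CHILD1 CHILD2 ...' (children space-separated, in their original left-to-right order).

Answer: _0: _1 _3
_1: _2 H T
_3: Z L Y
_2: Q D J X

Derivation:
Input: (((Q,D,J,X),H,T),(Z,L,Y));
Scanning left-to-right, naming '(' by encounter order:
  pos 0: '(' -> open internal node _0 (depth 1)
  pos 1: '(' -> open internal node _1 (depth 2)
  pos 2: '(' -> open internal node _2 (depth 3)
  pos 10: ')' -> close internal node _2 (now at depth 2)
  pos 15: ')' -> close internal node _1 (now at depth 1)
  pos 17: '(' -> open internal node _3 (depth 2)
  pos 23: ')' -> close internal node _3 (now at depth 1)
  pos 24: ')' -> close internal node _0 (now at depth 0)
Total internal nodes: 4
BFS adjacency from root:
  _0: _1 _3
  _1: _2 H T
  _3: Z L Y
  _2: Q D J X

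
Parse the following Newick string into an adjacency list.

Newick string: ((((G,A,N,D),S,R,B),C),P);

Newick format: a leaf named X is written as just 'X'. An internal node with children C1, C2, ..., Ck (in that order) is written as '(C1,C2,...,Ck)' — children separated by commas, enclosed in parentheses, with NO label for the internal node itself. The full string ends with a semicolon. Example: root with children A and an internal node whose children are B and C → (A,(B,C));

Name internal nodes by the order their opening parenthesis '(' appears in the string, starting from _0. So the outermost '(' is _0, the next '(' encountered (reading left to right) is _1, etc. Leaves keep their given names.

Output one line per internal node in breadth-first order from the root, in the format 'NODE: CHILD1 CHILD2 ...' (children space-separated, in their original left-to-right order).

Answer: _0: _1 P
_1: _2 C
_2: _3 S R B
_3: G A N D

Derivation:
Input: ((((G,A,N,D),S,R,B),C),P);
Scanning left-to-right, naming '(' by encounter order:
  pos 0: '(' -> open internal node _0 (depth 1)
  pos 1: '(' -> open internal node _1 (depth 2)
  pos 2: '(' -> open internal node _2 (depth 3)
  pos 3: '(' -> open internal node _3 (depth 4)
  pos 11: ')' -> close internal node _3 (now at depth 3)
  pos 18: ')' -> close internal node _2 (now at depth 2)
  pos 21: ')' -> close internal node _1 (now at depth 1)
  pos 24: ')' -> close internal node _0 (now at depth 0)
Total internal nodes: 4
BFS adjacency from root:
  _0: _1 P
  _1: _2 C
  _2: _3 S R B
  _3: G A N D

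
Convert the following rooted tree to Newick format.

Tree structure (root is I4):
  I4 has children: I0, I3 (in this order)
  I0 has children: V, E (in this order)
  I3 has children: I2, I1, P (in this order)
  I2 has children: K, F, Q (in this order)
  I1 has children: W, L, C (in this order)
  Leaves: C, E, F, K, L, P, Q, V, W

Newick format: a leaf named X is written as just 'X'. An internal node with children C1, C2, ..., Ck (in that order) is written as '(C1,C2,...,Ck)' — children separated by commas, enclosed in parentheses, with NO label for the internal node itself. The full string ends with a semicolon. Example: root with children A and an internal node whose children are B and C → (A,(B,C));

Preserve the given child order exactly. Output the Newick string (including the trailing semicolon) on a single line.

Answer: ((V,E),((K,F,Q),(W,L,C),P));

Derivation:
internal I4 with children ['I0', 'I3']
  internal I0 with children ['V', 'E']
    leaf 'V' → 'V'
    leaf 'E' → 'E'
  → '(V,E)'
  internal I3 with children ['I2', 'I1', 'P']
    internal I2 with children ['K', 'F', 'Q']
      leaf 'K' → 'K'
      leaf 'F' → 'F'
      leaf 'Q' → 'Q'
    → '(K,F,Q)'
    internal I1 with children ['W', 'L', 'C']
      leaf 'W' → 'W'
      leaf 'L' → 'L'
      leaf 'C' → 'C'
    → '(W,L,C)'
    leaf 'P' → 'P'
  → '((K,F,Q),(W,L,C),P)'
→ '((V,E),((K,F,Q),(W,L,C),P))'
Final: ((V,E),((K,F,Q),(W,L,C),P));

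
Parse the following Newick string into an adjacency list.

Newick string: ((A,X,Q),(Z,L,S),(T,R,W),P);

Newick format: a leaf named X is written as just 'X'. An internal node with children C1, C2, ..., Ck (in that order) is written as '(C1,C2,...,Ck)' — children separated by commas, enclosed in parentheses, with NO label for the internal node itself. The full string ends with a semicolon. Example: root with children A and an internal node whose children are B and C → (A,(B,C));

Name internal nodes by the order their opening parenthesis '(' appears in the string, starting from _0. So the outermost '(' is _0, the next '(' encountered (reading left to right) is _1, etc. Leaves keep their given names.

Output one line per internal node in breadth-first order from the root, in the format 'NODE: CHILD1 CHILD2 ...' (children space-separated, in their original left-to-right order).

Answer: _0: _1 _2 _3 P
_1: A X Q
_2: Z L S
_3: T R W

Derivation:
Input: ((A,X,Q),(Z,L,S),(T,R,W),P);
Scanning left-to-right, naming '(' by encounter order:
  pos 0: '(' -> open internal node _0 (depth 1)
  pos 1: '(' -> open internal node _1 (depth 2)
  pos 7: ')' -> close internal node _1 (now at depth 1)
  pos 9: '(' -> open internal node _2 (depth 2)
  pos 15: ')' -> close internal node _2 (now at depth 1)
  pos 17: '(' -> open internal node _3 (depth 2)
  pos 23: ')' -> close internal node _3 (now at depth 1)
  pos 26: ')' -> close internal node _0 (now at depth 0)
Total internal nodes: 4
BFS adjacency from root:
  _0: _1 _2 _3 P
  _1: A X Q
  _2: Z L S
  _3: T R W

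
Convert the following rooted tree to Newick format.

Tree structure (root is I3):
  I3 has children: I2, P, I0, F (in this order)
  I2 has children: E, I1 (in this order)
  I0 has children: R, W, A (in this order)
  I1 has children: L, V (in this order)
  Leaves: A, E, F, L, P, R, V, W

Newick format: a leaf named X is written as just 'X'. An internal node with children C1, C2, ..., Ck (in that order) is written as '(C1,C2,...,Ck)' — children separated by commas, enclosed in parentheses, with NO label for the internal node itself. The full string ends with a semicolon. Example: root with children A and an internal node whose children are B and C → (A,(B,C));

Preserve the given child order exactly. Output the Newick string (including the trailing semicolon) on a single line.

Answer: ((E,(L,V)),P,(R,W,A),F);

Derivation:
internal I3 with children ['I2', 'P', 'I0', 'F']
  internal I2 with children ['E', 'I1']
    leaf 'E' → 'E'
    internal I1 with children ['L', 'V']
      leaf 'L' → 'L'
      leaf 'V' → 'V'
    → '(L,V)'
  → '(E,(L,V))'
  leaf 'P' → 'P'
  internal I0 with children ['R', 'W', 'A']
    leaf 'R' → 'R'
    leaf 'W' → 'W'
    leaf 'A' → 'A'
  → '(R,W,A)'
  leaf 'F' → 'F'
→ '((E,(L,V)),P,(R,W,A),F)'
Final: ((E,(L,V)),P,(R,W,A),F);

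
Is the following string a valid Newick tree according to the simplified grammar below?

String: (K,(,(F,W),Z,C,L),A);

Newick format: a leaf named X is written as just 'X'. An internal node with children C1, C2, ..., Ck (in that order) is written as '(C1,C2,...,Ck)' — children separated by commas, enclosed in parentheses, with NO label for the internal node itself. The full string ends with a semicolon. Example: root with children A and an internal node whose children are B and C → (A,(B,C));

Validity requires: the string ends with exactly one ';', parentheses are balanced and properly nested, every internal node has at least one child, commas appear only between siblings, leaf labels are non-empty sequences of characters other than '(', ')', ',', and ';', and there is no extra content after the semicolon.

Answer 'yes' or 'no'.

Input: (K,(,(F,W),Z,C,L),A);
Paren balance: 3 '(' vs 3 ')' OK
Ends with single ';': True
Full parse: FAILS (empty leaf label at pos 4)
Valid: False

Answer: no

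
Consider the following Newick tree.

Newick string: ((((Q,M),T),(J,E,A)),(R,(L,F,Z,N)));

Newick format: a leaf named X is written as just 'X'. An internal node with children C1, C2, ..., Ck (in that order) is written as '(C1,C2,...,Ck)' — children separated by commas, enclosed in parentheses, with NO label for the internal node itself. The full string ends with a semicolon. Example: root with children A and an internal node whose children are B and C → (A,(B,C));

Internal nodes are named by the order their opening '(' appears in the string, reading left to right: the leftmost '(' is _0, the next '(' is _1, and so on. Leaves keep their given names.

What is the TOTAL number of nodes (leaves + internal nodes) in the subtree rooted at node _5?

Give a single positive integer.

Answer: 7

Derivation:
Newick: ((((Q,M),T),(J,E,A)),(R,(L,F,Z,N)));
Locate _5: it is the '(' at position 21 (the 6th '(' reading left to right).
Query: subtree rooted at _5
_5: subtree_size = 1 + 6
  R: subtree_size = 1 + 0
  _6: subtree_size = 1 + 4
    L: subtree_size = 1 + 0
    F: subtree_size = 1 + 0
    Z: subtree_size = 1 + 0
    N: subtree_size = 1 + 0
Total subtree size of _5: 7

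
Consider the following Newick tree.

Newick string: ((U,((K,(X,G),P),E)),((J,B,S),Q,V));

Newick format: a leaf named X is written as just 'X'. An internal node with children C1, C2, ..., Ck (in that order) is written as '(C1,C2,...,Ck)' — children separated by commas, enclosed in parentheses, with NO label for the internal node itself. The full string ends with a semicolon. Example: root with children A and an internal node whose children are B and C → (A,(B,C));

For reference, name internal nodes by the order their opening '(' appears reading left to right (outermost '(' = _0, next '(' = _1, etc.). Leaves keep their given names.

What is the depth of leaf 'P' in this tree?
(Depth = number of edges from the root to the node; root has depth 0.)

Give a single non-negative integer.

Newick: ((U,((K,(X,G),P),E)),((J,B,S),Q,V));
Naming internals by '(' encounter order: outermost '(' = _0, next = _1, ...
Query node: P
Path from root: _0 -> _1 -> _2 -> _3 -> P
Depth of P: 4 (number of edges from root)

Answer: 4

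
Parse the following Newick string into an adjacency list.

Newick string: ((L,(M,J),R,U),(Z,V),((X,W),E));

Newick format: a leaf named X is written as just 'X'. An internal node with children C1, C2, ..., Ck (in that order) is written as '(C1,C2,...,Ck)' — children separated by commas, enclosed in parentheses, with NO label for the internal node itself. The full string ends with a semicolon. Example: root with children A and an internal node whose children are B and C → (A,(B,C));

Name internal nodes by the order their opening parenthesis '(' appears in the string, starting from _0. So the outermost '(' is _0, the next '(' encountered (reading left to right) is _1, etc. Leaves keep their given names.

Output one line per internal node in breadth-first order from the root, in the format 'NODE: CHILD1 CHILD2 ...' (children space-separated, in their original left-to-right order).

Input: ((L,(M,J),R,U),(Z,V),((X,W),E));
Scanning left-to-right, naming '(' by encounter order:
  pos 0: '(' -> open internal node _0 (depth 1)
  pos 1: '(' -> open internal node _1 (depth 2)
  pos 4: '(' -> open internal node _2 (depth 3)
  pos 8: ')' -> close internal node _2 (now at depth 2)
  pos 13: ')' -> close internal node _1 (now at depth 1)
  pos 15: '(' -> open internal node _3 (depth 2)
  pos 19: ')' -> close internal node _3 (now at depth 1)
  pos 21: '(' -> open internal node _4 (depth 2)
  pos 22: '(' -> open internal node _5 (depth 3)
  pos 26: ')' -> close internal node _5 (now at depth 2)
  pos 29: ')' -> close internal node _4 (now at depth 1)
  pos 30: ')' -> close internal node _0 (now at depth 0)
Total internal nodes: 6
BFS adjacency from root:
  _0: _1 _3 _4
  _1: L _2 R U
  _3: Z V
  _4: _5 E
  _2: M J
  _5: X W

Answer: _0: _1 _3 _4
_1: L _2 R U
_3: Z V
_4: _5 E
_2: M J
_5: X W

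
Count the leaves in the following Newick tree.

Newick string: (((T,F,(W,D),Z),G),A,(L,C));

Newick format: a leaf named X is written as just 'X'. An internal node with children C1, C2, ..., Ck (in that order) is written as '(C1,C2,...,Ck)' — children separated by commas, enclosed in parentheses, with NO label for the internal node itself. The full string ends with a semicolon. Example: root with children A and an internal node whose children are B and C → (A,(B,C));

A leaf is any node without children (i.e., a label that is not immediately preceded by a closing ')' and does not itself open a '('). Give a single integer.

Newick: (((T,F,(W,D),Z),G),A,(L,C));
Scan left-to-right; a leaf is any maximal label run not followed by '(':
  pos 3: leaf 'T' → count = 1
  pos 5: leaf 'F' → count = 2
  pos 8: leaf 'W' → count = 3
  pos 10: leaf 'D' → count = 4
  pos 13: leaf 'Z' → count = 5
  pos 16: leaf 'G' → count = 6
  pos 19: leaf 'A' → count = 7
  pos 22: leaf 'L' → count = 8
  pos 24: leaf 'C' → count = 9
Total leaves: 9

Answer: 9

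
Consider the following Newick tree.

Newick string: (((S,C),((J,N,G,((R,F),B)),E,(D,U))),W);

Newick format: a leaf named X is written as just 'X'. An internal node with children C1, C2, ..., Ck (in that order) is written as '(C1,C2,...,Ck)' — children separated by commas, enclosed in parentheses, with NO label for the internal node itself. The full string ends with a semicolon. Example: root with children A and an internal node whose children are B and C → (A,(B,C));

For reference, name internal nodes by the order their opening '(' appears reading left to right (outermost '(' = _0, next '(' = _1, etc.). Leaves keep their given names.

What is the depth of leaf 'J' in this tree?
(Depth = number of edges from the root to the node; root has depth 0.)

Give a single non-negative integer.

Answer: 4

Derivation:
Newick: (((S,C),((J,N,G,((R,F),B)),E,(D,U))),W);
Naming internals by '(' encounter order: outermost '(' = _0, next = _1, ...
Query node: J
Path from root: _0 -> _1 -> _3 -> _4 -> J
Depth of J: 4 (number of edges from root)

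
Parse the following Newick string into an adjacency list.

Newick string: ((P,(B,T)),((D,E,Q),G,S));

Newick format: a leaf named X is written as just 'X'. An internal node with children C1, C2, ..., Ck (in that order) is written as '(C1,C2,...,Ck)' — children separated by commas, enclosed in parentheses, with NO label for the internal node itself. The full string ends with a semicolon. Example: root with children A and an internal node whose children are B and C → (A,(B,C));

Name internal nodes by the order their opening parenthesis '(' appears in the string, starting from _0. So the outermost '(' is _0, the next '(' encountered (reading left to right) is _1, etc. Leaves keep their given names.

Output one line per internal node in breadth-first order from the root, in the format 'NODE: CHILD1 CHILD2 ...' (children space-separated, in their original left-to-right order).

Answer: _0: _1 _3
_1: P _2
_3: _4 G S
_2: B T
_4: D E Q

Derivation:
Input: ((P,(B,T)),((D,E,Q),G,S));
Scanning left-to-right, naming '(' by encounter order:
  pos 0: '(' -> open internal node _0 (depth 1)
  pos 1: '(' -> open internal node _1 (depth 2)
  pos 4: '(' -> open internal node _2 (depth 3)
  pos 8: ')' -> close internal node _2 (now at depth 2)
  pos 9: ')' -> close internal node _1 (now at depth 1)
  pos 11: '(' -> open internal node _3 (depth 2)
  pos 12: '(' -> open internal node _4 (depth 3)
  pos 18: ')' -> close internal node _4 (now at depth 2)
  pos 23: ')' -> close internal node _3 (now at depth 1)
  pos 24: ')' -> close internal node _0 (now at depth 0)
Total internal nodes: 5
BFS adjacency from root:
  _0: _1 _3
  _1: P _2
  _3: _4 G S
  _2: B T
  _4: D E Q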